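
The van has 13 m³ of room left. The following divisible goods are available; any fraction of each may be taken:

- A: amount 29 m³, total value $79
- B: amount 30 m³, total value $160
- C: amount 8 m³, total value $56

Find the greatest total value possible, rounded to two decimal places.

Take in order of value per unit:
- C (56/8 per unit): all 8 → value 56, running total 56.00
- B (160/30 per unit): 5 of 30 → value 5×160/30 = 26.6667, running total 82.67
Total 82.67.

82.67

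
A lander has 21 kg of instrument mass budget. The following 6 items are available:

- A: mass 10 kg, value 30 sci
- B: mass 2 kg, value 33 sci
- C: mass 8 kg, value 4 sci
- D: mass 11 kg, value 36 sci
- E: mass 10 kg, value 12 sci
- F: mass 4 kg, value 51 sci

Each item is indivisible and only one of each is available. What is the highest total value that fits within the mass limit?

Check high-value combinations within 21 kg:
- B+D+F: mass 2+11+4=17, value 33+36+51=120
- A+B+F: mass 10+2+4=16, value 30+33+51=114
- B+E+F: mass 2+10+4=16, value 33+12+51=96
Best: 120 sci.

120 sci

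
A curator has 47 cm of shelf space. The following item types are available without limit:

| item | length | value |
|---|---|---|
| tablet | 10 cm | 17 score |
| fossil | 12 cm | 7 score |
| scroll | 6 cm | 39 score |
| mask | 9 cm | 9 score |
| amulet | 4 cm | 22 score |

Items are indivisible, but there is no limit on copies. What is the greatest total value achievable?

Best value-per-unit is scroll at 39/6; filling with it alone gives 7×39 = 273.
Optimal mix: 7×scroll + 1×amulet → length 46, value 295.

295 score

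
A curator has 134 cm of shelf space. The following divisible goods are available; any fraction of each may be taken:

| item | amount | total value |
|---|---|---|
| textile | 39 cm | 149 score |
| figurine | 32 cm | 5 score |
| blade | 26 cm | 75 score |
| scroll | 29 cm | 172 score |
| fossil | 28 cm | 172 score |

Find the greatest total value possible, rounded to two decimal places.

Take in order of value per unit:
- fossil (172/28 per unit): all 28 → value 172, running total 172.00
- scroll (172/29 per unit): all 29 → value 172, running total 344.00
- textile (149/39 per unit): all 39 → value 149, running total 493.00
- blade (75/26 per unit): all 26 → value 75, running total 568.00
- figurine (5/32 per unit): 12 of 32 → value 12×5/32 = 1.8750, running total 569.88
Total 569.88.

569.88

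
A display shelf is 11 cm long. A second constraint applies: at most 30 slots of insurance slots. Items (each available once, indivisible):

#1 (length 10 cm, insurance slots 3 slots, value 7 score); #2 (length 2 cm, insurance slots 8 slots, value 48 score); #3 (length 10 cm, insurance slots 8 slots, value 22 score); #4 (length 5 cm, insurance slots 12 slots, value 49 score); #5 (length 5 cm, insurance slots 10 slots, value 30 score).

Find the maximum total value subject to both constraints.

Feasible sets respecting both limits:
- #2+#4: length 7, insurance slots 20, value 97
- #4+#5: length 10, insurance slots 22, value 79
- #2+#5: length 7, insurance slots 18, value 78
Best: 97 score.

97 score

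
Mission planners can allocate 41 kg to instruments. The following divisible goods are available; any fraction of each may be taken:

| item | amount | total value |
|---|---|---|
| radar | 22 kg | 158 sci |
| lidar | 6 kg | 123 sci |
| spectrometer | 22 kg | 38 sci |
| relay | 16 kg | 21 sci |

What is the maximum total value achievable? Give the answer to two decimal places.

303.45

Take in order of value per unit:
- lidar (123/6 per unit): all 6 → value 123, running total 123.00
- radar (158/22 per unit): all 22 → value 158, running total 281.00
- spectrometer (38/22 per unit): 13 of 22 → value 13×38/22 = 22.4545, running total 303.45
Total 303.45.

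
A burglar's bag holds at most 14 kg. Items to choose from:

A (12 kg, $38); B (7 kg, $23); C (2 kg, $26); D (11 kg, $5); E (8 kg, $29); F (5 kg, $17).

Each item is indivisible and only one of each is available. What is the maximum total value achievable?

Check high-value combinations within 14 kg:
- B+C+F: weight 7+2+5=14, value 23+26+17=66
- A+C: weight 12+2=14, value 38+26=64
- C+E: weight 2+8=10, value 26+29=55
Best: $66.

$66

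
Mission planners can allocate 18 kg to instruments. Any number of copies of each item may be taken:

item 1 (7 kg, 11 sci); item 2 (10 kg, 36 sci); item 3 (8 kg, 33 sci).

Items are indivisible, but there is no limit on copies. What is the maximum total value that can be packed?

Best value-per-unit is item 3 at 33/8; filling with it alone gives 2×33 = 66.
Optimal mix: 1×item 2 + 1×item 3 → mass 18, value 69.

69 sci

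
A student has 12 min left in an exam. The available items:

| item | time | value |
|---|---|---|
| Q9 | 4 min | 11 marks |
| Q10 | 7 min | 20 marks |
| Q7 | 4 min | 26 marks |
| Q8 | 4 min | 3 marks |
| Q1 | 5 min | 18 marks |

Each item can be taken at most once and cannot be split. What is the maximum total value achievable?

46 marks

This is a 0/1 knapsack; check combinations near the capacity.
- Q10+Q7: time 7+4=11, value 20+26=46
- Q7+Q1: time 4+5=9, value 26+18=44
- Q9+Q7+Q8: time 4+4+4=12, value 11+26+3=40
- Q10+Q1: time 7+5=12, value 20+18=38
Best: 46 marks.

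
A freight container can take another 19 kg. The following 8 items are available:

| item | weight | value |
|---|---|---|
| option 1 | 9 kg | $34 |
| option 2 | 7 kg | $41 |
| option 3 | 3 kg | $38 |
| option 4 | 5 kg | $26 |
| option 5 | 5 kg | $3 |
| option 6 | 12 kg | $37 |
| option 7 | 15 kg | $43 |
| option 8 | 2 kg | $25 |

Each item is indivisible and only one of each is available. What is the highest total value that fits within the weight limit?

This is a 0/1 knapsack; check combinations near the capacity.
- option 2+option 3+option 4+option 8: weight 7+3+5+2=17, value 41+38+26+25=130
- option 1+option 3+option 4+option 8: weight 9+3+5+2=19, value 34+38+26+25=123
- option 1+option 2+option 3: weight 9+7+3=19, value 34+41+38=113
- option 2+option 3+option 5+option 8: weight 7+3+5+2=17, value 41+38+3+25=107
- option 2+option 3+option 4: weight 7+3+5=15, value 41+38+26=105
Best: $130.

$130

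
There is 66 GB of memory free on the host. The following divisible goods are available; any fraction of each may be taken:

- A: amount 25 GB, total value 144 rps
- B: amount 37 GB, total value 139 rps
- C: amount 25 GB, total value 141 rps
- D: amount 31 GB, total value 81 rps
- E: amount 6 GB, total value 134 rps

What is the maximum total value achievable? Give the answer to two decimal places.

Take in order of value per unit:
- E (134/6 per unit): all 6 → value 134, running total 134.00
- A (144/25 per unit): all 25 → value 144, running total 278.00
- C (141/25 per unit): all 25 → value 141, running total 419.00
- B (139/37 per unit): 10 of 37 → value 10×139/37 = 37.5676, running total 456.57
Total 456.57.

456.57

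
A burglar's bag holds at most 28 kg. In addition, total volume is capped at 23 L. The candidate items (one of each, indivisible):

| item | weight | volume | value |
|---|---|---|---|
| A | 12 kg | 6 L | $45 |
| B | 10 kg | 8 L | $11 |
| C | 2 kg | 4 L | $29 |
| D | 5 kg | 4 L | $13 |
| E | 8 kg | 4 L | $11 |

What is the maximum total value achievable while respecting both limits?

Feasible sets respecting both limits:
- A+C+D+E: weight 27, volume 18, value 98
- A+C+D: weight 19, volume 14, value 87
- A+B+C: weight 24, volume 18, value 85
- A+C+E: weight 22, volume 14, value 85
Best: $98.

$98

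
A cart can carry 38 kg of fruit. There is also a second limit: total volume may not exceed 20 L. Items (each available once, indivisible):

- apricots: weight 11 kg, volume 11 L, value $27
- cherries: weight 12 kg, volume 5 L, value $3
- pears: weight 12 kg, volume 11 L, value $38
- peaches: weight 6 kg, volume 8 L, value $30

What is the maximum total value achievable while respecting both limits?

Feasible sets respecting both limits:
- pears+peaches: weight 18, volume 19, value 68
- apricots+peaches: weight 17, volume 19, value 57
- cherries+pears: weight 24, volume 16, value 41
- pears: weight 12, volume 11, value 38
Best: $68.

$68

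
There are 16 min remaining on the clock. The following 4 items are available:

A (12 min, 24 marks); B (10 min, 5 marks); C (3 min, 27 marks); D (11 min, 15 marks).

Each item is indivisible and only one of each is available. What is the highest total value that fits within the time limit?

51 marks

Check high-value combinations within 16 min:
- A+C: time 12+3=15, value 24+27=51
- C+D: time 3+11=14, value 27+15=42
- B+C: time 10+3=13, value 5+27=32
- C: time 3, value 27
- A: time 12, value 24
Best: 51 marks.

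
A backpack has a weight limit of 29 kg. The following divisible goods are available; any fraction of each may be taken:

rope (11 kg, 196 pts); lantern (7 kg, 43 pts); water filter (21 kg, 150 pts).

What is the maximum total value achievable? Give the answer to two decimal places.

Take in order of value per unit:
- rope (196/11 per unit): all 11 → value 196, running total 196.00
- water filter (150/21 per unit): 18 of 21 → value 18×150/21 = 128.5714, running total 324.57
Total 324.57.

324.57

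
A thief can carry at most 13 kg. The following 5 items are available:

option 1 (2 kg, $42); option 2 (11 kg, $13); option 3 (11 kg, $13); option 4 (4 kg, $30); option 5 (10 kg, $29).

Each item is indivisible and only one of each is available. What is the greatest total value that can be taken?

This is a 0/1 knapsack; check combinations near the capacity.
- option 1+option 4: weight 2+4=6, value 42+30=72
- option 1+option 5: weight 2+10=12, value 42+29=71
- option 1+option 2: weight 2+11=13, value 42+13=55
Best: $72.

$72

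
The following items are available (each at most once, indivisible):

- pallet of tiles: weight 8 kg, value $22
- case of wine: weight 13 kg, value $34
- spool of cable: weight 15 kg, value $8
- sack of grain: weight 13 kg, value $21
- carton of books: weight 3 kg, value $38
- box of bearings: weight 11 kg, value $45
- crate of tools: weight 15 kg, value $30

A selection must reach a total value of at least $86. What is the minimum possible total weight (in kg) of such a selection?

Subsets with value ≥ 86, sorted by total weight:
- pallet of tiles+carton of books+box of bearings: weight 22, value 105
- pallet of tiles+case of wine+carton of books: weight 24, value 94
- pallet of tiles+carton of books+crate of tools: weight 26, value 90
- case of wine+carton of books+box of bearings: weight 27, value 117
Minimum weight: 22 kg.

22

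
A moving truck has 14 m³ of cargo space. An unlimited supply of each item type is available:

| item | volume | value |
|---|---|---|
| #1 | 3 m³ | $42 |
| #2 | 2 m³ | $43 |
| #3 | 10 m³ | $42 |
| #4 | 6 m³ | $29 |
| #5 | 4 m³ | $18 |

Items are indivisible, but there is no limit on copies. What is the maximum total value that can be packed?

$301

Best value-per-unit is #2 at 43/2, and filling with it alone uses volume 7×2=14. No mix of the others beats 7×43 = 301.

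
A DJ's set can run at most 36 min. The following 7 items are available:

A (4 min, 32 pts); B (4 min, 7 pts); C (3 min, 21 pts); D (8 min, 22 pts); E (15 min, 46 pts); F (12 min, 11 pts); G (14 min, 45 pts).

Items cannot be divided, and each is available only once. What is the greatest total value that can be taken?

Check high-value combinations within 36 min:
- A+C+E+G: duration 4+3+15+14=36, value 32+21+46+45=144
- A+B+C+D+E: duration 4+4+3+8+15=34, value 32+7+21+22+46=128
- A+B+C+D+G: duration 4+4+3+8+14=33, value 32+7+21+22+45=127
- A+E+G: duration 4+15+14=33, value 32+46+45=123
- A+C+D+E: duration 4+3+8+15=30, value 32+21+22+46=121
Best: 144 pts.

144 pts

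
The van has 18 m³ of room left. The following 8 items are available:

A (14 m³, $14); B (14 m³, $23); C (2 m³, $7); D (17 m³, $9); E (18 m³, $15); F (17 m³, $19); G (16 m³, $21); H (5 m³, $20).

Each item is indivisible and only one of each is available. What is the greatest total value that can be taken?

Check high-value combinations within 18 m³:
- B+C: volume 14+2=16, value 23+7=30
- C+G: volume 2+16=18, value 7+21=28
- C+H: volume 2+5=7, value 7+20=27
- B: volume 14, value 23
- A+C: volume 14+2=16, value 14+7=21
Best: $30.

$30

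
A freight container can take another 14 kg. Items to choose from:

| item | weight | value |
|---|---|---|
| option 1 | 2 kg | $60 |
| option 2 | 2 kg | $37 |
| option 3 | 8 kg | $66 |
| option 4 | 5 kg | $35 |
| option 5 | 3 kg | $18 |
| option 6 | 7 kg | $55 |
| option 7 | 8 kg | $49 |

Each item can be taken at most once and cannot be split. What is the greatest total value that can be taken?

Check high-value combinations within 14 kg:
- option 1+option 2+option 5+option 6: weight 2+2+3+7=14, value 60+37+18+55=170
- option 1+option 2+option 3: weight 2+2+8=12, value 60+37+66=163
- option 1+option 2+option 6: weight 2+2+7=11, value 60+37+55=152
Best: $170.

$170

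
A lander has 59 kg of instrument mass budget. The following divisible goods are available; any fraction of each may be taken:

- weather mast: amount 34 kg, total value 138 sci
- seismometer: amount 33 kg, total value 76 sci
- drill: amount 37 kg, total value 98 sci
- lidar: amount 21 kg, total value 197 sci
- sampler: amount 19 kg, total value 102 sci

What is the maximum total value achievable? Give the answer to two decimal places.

376.12

Take in order of value per unit:
- lidar (197/21 per unit): all 21 → value 197, running total 197.00
- sampler (102/19 per unit): all 19 → value 102, running total 299.00
- weather mast (138/34 per unit): 19 of 34 → value 19×138/34 = 77.1176, running total 376.12
Total 376.12.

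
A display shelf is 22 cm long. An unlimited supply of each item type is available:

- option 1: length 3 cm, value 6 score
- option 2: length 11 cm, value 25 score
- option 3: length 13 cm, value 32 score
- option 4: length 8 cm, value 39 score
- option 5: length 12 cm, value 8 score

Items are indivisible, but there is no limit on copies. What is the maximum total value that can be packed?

90 score

Best value-per-unit is option 4 at 39/8; filling with it alone gives 2×39 = 78.
Optimal mix: 2×option 1 + 2×option 4 → length 22, value 90.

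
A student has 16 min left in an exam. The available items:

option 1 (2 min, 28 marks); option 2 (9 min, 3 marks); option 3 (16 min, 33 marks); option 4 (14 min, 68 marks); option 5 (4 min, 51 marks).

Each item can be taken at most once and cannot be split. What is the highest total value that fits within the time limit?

This is a 0/1 knapsack; check combinations near the capacity.
- option 1+option 4: time 2+14=16, value 28+68=96
- option 1+option 2+option 5: time 2+9+4=15, value 28+3+51=82
- option 1+option 5: time 2+4=6, value 28+51=79
- option 4: time 14, value 68
- option 2+option 5: time 9+4=13, value 3+51=54
Best: 96 marks.

96 marks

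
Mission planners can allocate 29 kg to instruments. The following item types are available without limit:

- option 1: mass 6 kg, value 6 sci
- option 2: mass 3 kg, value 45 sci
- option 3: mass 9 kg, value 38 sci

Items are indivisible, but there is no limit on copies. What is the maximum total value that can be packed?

405 sci

Best value-per-unit is option 2 at 45/3, and filling with it alone uses mass 9×3=27. No mix of the others beats 9×45 = 405.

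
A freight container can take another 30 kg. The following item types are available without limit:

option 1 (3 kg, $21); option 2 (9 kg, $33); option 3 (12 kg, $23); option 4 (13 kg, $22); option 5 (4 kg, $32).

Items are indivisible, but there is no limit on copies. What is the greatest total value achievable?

$234

Best value-per-unit is option 5 at 32/4; filling with it alone gives 7×32 = 224.
Optimal mix: 2×option 1 + 6×option 5 → weight 30, value 234.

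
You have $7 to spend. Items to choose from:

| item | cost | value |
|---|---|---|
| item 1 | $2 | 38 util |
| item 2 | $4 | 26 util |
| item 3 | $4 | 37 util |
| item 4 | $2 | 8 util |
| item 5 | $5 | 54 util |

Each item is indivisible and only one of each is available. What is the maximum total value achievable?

92 util

Check high-value combinations within $7:
- item 1+item 5: cost 2+5=7, value 38+54=92
- item 1+item 3: cost 2+4=6, value 38+37=75
- item 1+item 2: cost 2+4=6, value 38+26=64
- item 4+item 5: cost 2+5=7, value 8+54=62
Best: 92 util.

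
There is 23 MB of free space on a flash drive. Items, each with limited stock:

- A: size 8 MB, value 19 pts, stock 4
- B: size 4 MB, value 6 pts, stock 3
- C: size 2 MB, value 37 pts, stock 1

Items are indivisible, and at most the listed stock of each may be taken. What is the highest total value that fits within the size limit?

81 pts

Best selections within size 23 and stock limits:
- 2×A + 1×B + 1×C: size 22, value 81
- 2×A + 1×C: size 18, value 75
- 1×A + 3×B + 1×C: size 22, value 74
Best: 81 pts.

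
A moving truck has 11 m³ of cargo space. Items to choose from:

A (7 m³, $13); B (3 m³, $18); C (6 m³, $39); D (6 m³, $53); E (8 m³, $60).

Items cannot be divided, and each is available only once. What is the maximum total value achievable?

$78

Check high-value combinations within 11 m³:
- B+E: volume 3+8=11, value 18+60=78
- B+D: volume 3+6=9, value 18+53=71
- E: volume 8, value 60
- B+C: volume 3+6=9, value 18+39=57
- D: volume 6, value 53
Best: $78.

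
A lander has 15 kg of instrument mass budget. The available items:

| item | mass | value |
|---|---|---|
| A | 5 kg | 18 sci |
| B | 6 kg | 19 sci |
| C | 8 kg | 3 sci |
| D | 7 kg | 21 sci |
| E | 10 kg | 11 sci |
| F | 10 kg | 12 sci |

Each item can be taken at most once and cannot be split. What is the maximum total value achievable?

40 sci

Check high-value combinations within 15 kg:
- B+D: mass 6+7=13, value 19+21=40
- A+D: mass 5+7=12, value 18+21=39
- A+B: mass 5+6=11, value 18+19=37
Best: 40 sci.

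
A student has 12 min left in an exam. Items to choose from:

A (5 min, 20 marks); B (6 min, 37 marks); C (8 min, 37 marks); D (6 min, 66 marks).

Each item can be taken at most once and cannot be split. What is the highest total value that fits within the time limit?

Check high-value combinations within 12 min:
- B+D: time 6+6=12, value 37+66=103
- A+D: time 5+6=11, value 20+66=86
- D: time 6, value 66
Best: 103 marks.

103 marks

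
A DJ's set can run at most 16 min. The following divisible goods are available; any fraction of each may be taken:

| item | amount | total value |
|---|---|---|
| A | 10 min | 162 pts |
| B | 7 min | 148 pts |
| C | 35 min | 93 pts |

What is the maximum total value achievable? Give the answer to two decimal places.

Take in order of value per unit:
- B (148/7 per unit): all 7 → value 148, running total 148.00
- A (162/10 per unit): 9 of 10 → value 9×162/10 = 145.8000, running total 293.80
Total 293.80.

293.80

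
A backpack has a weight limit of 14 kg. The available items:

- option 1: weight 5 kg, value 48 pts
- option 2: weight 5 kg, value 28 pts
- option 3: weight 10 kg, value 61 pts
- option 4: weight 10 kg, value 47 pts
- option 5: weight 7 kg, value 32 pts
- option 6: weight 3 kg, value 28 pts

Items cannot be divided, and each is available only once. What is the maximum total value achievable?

Check high-value combinations within 14 kg:
- option 1+option 2+option 6: weight 5+5+3=13, value 48+28+28=104
- option 3+option 6: weight 10+3=13, value 61+28=89
- option 1+option 5: weight 5+7=12, value 48+32=80
- option 1+option 6: weight 5+3=8, value 48+28=76
Best: 104 pts.

104 pts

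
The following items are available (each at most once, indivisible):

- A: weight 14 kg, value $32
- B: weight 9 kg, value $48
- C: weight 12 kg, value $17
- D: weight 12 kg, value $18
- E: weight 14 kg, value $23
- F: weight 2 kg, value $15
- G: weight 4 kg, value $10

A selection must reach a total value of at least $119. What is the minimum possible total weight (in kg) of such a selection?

41

Subsets with value ≥ 119, sorted by total weight:
- A+B+D+F+G: weight 41, value 123
- A+B+C+F+G: weight 41, value 122
- A+B+E+F+G: weight 43, value 128
- A+B+C+D+F: weight 49, value 130
Minimum weight: 41 kg.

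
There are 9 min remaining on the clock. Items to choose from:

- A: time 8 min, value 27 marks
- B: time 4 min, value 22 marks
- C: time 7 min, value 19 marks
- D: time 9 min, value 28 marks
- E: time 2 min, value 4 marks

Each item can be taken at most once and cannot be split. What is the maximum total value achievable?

Check high-value combinations within 9 min:
- D: time 9, value 28
- A: time 8, value 27
- B+E: time 4+2=6, value 22+4=26
- C+E: time 7+2=9, value 19+4=23
Best: 28 marks.

28 marks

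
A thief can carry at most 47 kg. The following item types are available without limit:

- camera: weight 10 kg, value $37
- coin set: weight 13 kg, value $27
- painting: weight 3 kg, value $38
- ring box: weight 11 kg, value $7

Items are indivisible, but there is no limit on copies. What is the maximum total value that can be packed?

Best value-per-unit is painting at 38/3, and filling with it alone uses weight 15×3=45. No mix of the others beats 15×38 = 570.

$570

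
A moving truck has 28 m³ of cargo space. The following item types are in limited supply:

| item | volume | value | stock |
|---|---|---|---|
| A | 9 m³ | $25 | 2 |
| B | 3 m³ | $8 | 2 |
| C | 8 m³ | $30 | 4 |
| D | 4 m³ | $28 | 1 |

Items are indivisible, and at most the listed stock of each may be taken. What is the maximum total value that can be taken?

Best selections within volume 28 and stock limits:
- 3×C + 1×D: volume 28, value 118
- 2×B + 2×C + 1×D: volume 26, value 104
- 1×A + 2×B + 1×C + 1×D: volume 27, value 99
Best: $118.

$118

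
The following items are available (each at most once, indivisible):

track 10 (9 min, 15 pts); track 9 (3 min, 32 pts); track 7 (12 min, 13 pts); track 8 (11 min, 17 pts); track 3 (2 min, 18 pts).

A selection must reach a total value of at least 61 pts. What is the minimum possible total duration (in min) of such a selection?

Subsets with value ≥ 61, sorted by total duration:
- track 10+track 9+track 3: duration 14, value 65
- track 9+track 8+track 3: duration 16, value 67
- track 9+track 7+track 3: duration 17, value 63
- track 10+track 9+track 8: duration 23, value 64
Minimum duration: 14 min.

14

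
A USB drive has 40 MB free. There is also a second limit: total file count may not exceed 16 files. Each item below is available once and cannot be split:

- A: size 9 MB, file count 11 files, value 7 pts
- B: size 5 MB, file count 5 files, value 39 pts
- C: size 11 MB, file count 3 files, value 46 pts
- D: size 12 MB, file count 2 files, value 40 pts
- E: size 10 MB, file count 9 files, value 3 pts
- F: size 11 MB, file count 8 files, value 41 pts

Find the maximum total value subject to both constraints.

127 pts

Feasible sets respecting both limits:
- C+D+F: size 34, file count 13, value 127
- B+C+F: size 27, file count 16, value 126
- B+C+D: size 28, file count 10, value 125
Best: 127 pts.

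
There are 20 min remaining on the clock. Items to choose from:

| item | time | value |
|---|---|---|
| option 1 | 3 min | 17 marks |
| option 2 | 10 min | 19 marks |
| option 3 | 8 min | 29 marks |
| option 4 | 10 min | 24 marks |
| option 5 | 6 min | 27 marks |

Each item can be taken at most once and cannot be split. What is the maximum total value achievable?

73 marks

Check high-value combinations within 20 min:
- option 1+option 3+option 5: time 3+8+6=17, value 17+29+27=73
- option 1+option 4+option 5: time 3+10+6=19, value 17+24+27=68
- option 1+option 2+option 5: time 3+10+6=19, value 17+19+27=63
Best: 73 marks.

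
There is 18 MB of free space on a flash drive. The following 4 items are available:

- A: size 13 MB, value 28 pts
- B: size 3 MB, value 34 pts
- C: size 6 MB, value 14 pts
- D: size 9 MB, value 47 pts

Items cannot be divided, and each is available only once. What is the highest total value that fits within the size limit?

95 pts

This is a 0/1 knapsack; check combinations near the capacity.
- B+C+D: size 3+6+9=18, value 34+14+47=95
- B+D: size 3+9=12, value 34+47=81
- A+B: size 13+3=16, value 28+34=62
Best: 95 pts.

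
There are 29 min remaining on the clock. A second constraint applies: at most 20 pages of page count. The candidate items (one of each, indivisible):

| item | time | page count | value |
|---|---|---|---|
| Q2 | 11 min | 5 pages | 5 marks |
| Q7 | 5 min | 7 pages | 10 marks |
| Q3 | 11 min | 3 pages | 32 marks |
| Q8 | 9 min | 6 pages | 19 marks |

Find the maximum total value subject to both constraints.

61 marks

Feasible sets respecting both limits:
- Q7+Q3+Q8: time 25, page count 16, value 61
- Q3+Q8: time 20, page count 9, value 51
- Q2+Q7+Q3: time 27, page count 15, value 47
- Q7+Q3: time 16, page count 10, value 42
Best: 61 marks.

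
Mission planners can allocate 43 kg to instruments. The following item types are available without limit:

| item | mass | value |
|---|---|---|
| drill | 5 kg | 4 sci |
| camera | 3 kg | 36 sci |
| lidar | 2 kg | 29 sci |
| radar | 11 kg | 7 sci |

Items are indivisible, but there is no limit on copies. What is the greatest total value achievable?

Best value-per-unit is lidar at 29/2; filling with it alone gives 21×29 = 609.
Optimal mix: 1×camera + 20×lidar → mass 43, value 616.

616 sci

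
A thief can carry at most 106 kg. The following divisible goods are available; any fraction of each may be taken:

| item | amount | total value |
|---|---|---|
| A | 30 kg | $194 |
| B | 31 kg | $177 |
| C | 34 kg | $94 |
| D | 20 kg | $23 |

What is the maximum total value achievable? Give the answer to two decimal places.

477.65

Take in order of value per unit:
- A (194/30 per unit): all 30 → value 194, running total 194.00
- B (177/31 per unit): all 31 → value 177, running total 371.00
- C (94/34 per unit): all 34 → value 94, running total 465.00
- D (23/20 per unit): 11 of 20 → value 11×23/20 = 12.6500, running total 477.65
Total 477.65.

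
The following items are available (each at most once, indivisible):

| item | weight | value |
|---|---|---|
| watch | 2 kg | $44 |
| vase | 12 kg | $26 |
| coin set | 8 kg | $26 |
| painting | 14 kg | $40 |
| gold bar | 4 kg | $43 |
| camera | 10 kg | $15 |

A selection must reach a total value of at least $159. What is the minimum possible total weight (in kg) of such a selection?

38

Subsets with value ≥ 159, sorted by total weight:
- watch+coin set+painting+gold bar+camera: weight 38, value 168
- watch+vase+coin set+painting+gold bar: weight 40, value 179
Minimum weight: 38 kg.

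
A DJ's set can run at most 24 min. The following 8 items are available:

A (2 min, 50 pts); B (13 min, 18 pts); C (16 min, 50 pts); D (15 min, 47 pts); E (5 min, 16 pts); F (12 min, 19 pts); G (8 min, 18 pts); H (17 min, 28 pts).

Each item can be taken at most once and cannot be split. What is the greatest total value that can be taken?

116 pts

Check high-value combinations within 24 min:
- A+C+E: duration 2+16+5=23, value 50+50+16=116
- A+D+E: duration 2+15+5=22, value 50+47+16=113
- A+C: duration 2+16=18, value 50+50=100
- A+D: duration 2+15=17, value 50+47=97
Best: 116 pts.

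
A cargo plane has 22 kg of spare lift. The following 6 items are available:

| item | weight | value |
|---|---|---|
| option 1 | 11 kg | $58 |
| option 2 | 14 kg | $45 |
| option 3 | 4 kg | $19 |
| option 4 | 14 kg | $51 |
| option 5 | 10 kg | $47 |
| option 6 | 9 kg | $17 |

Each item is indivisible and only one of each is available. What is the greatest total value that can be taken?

$105

Check high-value combinations within 22 kg:
- option 1+option 5: weight 11+10=21, value 58+47=105
- option 1+option 3: weight 11+4=15, value 58+19=77
- option 1+option 6: weight 11+9=20, value 58+17=75
Best: $105.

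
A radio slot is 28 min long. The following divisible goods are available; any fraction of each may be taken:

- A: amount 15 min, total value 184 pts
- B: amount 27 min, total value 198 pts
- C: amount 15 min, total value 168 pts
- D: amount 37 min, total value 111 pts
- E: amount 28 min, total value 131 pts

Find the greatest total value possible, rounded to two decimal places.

Take in order of value per unit:
- A (184/15 per unit): all 15 → value 184, running total 184.00
- C (168/15 per unit): 13 of 15 → value 13×168/15 = 145.6000, running total 329.60
Total 329.60.

329.60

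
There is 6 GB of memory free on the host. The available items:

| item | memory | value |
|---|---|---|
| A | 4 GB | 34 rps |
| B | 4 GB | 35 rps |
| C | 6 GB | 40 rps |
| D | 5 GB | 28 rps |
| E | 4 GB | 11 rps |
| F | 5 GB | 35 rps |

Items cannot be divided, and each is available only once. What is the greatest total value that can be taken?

40 rps

This is a 0/1 knapsack; check combinations near the capacity.
- C: memory 6, value 40
- B: memory 4, value 35
- F: memory 5, value 35
- A: memory 4, value 34
Best: 40 rps.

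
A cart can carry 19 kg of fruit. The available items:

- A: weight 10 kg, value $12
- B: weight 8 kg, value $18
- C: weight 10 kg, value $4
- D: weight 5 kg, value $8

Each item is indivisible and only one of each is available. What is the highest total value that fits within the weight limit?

Check high-value combinations within 19 kg:
- A+B: weight 10+8=18, value 12+18=30
- B+D: weight 8+5=13, value 18+8=26
- B+C: weight 8+10=18, value 18+4=22
- A+D: weight 10+5=15, value 12+8=20
Best: $30.

$30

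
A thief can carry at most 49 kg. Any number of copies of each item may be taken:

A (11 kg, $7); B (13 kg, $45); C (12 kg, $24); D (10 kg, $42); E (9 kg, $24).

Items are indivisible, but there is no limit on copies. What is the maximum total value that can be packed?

Best value-per-unit is D at 42/10; filling with it alone gives 4×42 = 168.
Optimal mix: 4×D + 1×E → weight 49, value 192.

$192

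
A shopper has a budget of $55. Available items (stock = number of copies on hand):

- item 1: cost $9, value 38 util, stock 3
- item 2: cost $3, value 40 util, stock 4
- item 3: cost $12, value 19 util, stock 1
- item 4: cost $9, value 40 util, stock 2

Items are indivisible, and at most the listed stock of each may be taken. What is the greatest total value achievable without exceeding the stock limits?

Top feasible selections:
- 2×item 1 + 4×item 2 + 2×item 4: cost 48, value 316
- 3×item 1 + 4×item 2 + 1×item 4: cost 48, value 314
- 3×item 1 + 3×item 2 + 2×item 4: cost 54, value 314
- 1×item 1 + 4×item 2 + 1×item 3 + 2×item 4: cost 51, value 297
Best: 316 util.

316 util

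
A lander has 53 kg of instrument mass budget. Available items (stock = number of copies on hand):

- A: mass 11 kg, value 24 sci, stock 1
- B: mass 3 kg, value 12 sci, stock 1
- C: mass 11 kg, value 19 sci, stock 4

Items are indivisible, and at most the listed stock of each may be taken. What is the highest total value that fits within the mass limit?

Best selections within mass 53 and stock limits:
- 1×A + 1×B + 3×C: mass 47, value 93
- 1×B + 4×C: mass 47, value 88
- 1×A + 3×C: mass 44, value 81
- 4×C: mass 44, value 76
Best: 93 sci.

93 sci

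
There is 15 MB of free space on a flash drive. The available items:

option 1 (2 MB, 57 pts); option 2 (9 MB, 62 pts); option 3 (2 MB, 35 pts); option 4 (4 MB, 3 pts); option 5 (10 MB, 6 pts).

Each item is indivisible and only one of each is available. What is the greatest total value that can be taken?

Check high-value combinations within 15 MB:
- option 1+option 2+option 3: size 2+9+2=13, value 57+62+35=154
- option 1+option 2+option 4: size 2+9+4=15, value 57+62+3=122
- option 1+option 2: size 2+9=11, value 57+62=119
- option 2+option 3+option 4: size 9+2+4=15, value 62+35+3=100
Best: 154 pts.

154 pts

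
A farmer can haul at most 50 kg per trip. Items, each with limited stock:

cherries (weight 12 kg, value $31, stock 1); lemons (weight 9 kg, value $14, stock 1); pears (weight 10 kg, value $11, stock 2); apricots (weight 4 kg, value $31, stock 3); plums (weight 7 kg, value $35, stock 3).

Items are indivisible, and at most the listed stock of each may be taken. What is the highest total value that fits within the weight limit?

Top feasible selections:
- 1×cherries + 3×apricots + 3×plums: weight 45, value 229
- 1×lemons + 3×apricots + 3×plums: weight 42, value 212
- 1×cherries + 1×lemons + 2×apricots + 3×plums: weight 50, value 212
Best: $229.

$229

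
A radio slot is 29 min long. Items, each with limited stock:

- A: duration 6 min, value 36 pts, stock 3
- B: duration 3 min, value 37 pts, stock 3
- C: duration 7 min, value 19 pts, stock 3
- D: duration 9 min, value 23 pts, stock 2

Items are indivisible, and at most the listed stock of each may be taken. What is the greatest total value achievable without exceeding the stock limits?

Top feasible selections:
- 3×A + 3×B: duration 27, value 219
- 2×A + 3×B + 1×C: duration 28, value 202
Best: 219 pts.

219 pts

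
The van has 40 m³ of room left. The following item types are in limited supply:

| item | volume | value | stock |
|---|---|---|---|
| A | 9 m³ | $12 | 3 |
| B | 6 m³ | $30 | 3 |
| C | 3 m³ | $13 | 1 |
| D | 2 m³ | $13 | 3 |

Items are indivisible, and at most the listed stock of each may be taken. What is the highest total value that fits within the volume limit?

Top feasible selections:
- 1×A + 3×B + 1×C + 3×D: volume 36, value 154
- 3×B + 1×C + 3×D: volume 27, value 142
- 1×A + 3×B + 3×D: volume 33, value 141
- 1×A + 3×B + 1×C + 2×D: volume 34, value 141
Best: $154.

$154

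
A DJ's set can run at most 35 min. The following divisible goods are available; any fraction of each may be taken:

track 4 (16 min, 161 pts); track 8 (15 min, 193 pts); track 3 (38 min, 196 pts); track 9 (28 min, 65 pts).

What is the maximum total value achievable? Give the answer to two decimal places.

Take in order of value per unit:
- track 8 (193/15 per unit): all 15 → value 193, running total 193.00
- track 4 (161/16 per unit): all 16 → value 161, running total 354.00
- track 3 (196/38 per unit): 4 of 38 → value 4×196/38 = 20.6316, running total 374.63
Total 374.63.

374.63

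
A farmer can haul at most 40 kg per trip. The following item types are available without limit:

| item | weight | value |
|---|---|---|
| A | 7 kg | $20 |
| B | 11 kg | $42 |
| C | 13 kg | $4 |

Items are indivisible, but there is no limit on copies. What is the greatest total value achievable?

$146

Best value-per-unit is B at 42/11; filling with it alone gives 3×42 = 126.
Optimal mix: 1×A + 3×B → weight 40, value 146.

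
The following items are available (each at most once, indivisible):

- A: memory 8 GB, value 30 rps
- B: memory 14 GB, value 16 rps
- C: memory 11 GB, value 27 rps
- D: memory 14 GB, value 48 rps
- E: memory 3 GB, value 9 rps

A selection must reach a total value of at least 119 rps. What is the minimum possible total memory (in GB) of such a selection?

47

Subsets with value ≥ 119, sorted by total memory:
- A+B+C+D: memory 47, value 121
- A+B+C+D+E: memory 50, value 130
Minimum memory: 47 GB.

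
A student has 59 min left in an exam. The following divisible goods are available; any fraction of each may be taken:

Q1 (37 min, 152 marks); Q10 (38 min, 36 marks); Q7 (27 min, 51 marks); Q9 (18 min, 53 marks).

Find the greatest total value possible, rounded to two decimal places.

Take in order of value per unit:
- Q1 (152/37 per unit): all 37 → value 152, running total 152.00
- Q9 (53/18 per unit): all 18 → value 53, running total 205.00
- Q7 (51/27 per unit): 4 of 27 → value 4×51/27 = 7.5556, running total 212.56
Total 212.56.

212.56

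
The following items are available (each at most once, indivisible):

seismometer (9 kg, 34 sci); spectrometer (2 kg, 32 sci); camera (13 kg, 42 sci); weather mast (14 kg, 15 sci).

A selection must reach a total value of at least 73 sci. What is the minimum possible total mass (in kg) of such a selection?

15

Subsets with value ≥ 73, sorted by total mass:
- spectrometer+camera: mass 15, value 74
- seismometer+camera: mass 22, value 76
Minimum mass: 15 kg.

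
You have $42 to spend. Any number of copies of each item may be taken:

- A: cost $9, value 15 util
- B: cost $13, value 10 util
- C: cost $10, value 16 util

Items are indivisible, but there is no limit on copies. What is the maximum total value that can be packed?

64 util

Best value-per-unit is A at 15/9; filling with it alone gives 4×15 = 60.
Optimal mix: 4×C → cost 40, value 64.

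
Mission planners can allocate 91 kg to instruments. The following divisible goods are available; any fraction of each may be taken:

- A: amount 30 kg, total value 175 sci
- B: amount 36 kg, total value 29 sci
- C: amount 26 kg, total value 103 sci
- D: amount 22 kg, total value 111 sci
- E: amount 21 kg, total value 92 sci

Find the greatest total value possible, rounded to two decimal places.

Take in order of value per unit:
- A (175/30 per unit): all 30 → value 175, running total 175.00
- D (111/22 per unit): all 22 → value 111, running total 286.00
- E (92/21 per unit): all 21 → value 92, running total 378.00
- C (103/26 per unit): 18 of 26 → value 18×103/26 = 71.3077, running total 449.31
Total 449.31.

449.31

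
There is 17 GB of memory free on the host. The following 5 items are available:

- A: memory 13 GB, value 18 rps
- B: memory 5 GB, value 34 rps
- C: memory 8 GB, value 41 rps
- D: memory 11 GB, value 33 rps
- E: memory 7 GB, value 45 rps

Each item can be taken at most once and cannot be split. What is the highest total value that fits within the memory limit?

86 rps

This is a 0/1 knapsack; check combinations near the capacity.
- C+E: memory 8+7=15, value 41+45=86
- B+E: memory 5+7=12, value 34+45=79
- B+C: memory 5+8=13, value 34+41=75
- B+D: memory 5+11=16, value 34+33=67
- E: memory 7, value 45
Best: 86 rps.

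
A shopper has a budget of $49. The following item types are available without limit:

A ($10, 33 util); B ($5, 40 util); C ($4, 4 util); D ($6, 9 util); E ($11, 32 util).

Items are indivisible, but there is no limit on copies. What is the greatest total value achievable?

364 util

Best value-per-unit is B at 40/5; filling with it alone gives 9×40 = 360.
Optimal mix: 9×B + 1×C → cost 49, value 364.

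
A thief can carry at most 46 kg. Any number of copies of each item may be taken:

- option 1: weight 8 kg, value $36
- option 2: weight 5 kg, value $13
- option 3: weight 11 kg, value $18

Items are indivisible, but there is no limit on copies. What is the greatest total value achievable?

Best value-per-unit is option 1 at 36/8; filling with it alone gives 5×36 = 180.
Optimal mix: 5×option 1 + 1×option 2 → weight 45, value 193.

$193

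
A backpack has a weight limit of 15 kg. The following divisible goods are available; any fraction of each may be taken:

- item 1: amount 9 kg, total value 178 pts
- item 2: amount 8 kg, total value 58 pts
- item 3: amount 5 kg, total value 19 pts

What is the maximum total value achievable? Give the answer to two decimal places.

Take in order of value per unit:
- item 1 (178/9 per unit): all 9 → value 178, running total 178.00
- item 2 (58/8 per unit): 6 of 8 → value 6×58/8 = 43.5000, running total 221.50
Total 221.50.

221.50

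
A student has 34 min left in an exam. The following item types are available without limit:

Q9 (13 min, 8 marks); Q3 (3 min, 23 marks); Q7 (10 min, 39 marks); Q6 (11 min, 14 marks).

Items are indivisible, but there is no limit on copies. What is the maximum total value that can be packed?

Best value-per-unit is Q3 at 23/3, and filling with it alone uses time 11×3=33. No mix of the others beats 11×23 = 253.

253 marks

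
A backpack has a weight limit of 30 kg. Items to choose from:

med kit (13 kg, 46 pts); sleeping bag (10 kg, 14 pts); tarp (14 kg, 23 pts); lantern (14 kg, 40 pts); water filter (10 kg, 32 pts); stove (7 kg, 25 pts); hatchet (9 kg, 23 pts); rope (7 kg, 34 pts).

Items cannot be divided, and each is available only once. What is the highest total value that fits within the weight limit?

Check high-value combinations within 30 kg:
- med kit+water filter+rope: weight 13+10+7=30, value 46+32+34=112
- med kit+stove+rope: weight 13+7+7=27, value 46+25+34=105
- med kit+hatchet+rope: weight 13+9+7=29, value 46+23+34=103
Best: 112 pts.

112 pts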